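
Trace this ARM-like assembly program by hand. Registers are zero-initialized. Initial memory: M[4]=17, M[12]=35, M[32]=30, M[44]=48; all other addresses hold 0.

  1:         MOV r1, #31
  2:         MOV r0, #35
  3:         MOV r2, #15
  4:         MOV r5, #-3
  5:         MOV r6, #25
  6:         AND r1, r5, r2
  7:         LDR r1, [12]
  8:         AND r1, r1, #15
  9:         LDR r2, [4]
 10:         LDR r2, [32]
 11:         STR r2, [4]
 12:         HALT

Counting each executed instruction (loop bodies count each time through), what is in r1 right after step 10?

3

r1=31
r0=35
r2=15
r5=-3
r6=25
r1=(-3)&15=13
r1=M[12]=35
r1=35&15=3
r2=M[4]=17
r2=M[32]=30
After step 10: r1 = 3.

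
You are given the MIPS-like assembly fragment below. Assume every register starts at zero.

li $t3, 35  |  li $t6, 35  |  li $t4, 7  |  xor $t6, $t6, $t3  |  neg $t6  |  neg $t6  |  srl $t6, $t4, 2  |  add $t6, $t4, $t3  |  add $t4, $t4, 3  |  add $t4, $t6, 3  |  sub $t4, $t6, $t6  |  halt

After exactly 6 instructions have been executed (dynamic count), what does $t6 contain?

0

$t3=35
$t6=35
$t4=7
$t6=35^35=0
$t6=-(0)=0
$t6=-(0)=0
After step 6: $t6 = 0.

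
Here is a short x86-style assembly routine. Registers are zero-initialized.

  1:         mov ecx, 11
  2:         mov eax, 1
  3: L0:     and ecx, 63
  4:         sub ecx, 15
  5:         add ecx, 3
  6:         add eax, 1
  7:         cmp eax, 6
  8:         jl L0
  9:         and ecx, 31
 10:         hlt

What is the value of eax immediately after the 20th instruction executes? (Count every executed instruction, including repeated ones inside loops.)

4

ecx=11
eax=1
ecx=11&63=11
ecx=11-15=-4
ecx=(-4)+3=-1
eax=1+1=2
cmp eax, 6  (cmp 2,6)
jl L0: taken
ecx=(-1)&63=63
ecx=63-15=48
ecx=48+3=51
eax=2+1=3
cmp eax, 6  (cmp 3,6)
jl L0: taken
ecx=51&63=51
ecx=51-15=36
ecx=36+3=39
eax=3+1=4
cmp eax, 6  (cmp 4,6)
jl L0: taken
After step 20: eax = 4.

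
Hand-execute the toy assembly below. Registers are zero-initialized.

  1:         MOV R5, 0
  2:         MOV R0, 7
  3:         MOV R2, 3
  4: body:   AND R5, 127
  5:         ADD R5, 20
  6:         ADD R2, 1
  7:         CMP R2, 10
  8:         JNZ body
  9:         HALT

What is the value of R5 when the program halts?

MOV R5, 0 → R5=0
MOV R0, 7 → R0=7
MOV R2, 3 → R2=3
AND R5, 127 → R5=0&127=0
ADD R5, 20 → R5=0+20=20
ADD R2, 1 → R2=3+1=4
CMP R2, 10  (cmp 4,10)
JNZ body: taken
AND R5, 127 → R5=20&127=20
ADD R5, 20 → R5=20+20=40
ADD R2, 1 → R2=4+1=5
CMP R2, 10  (cmp 5,10)
JNZ body: taken
AND R5, 127 → R5=40&127=40
ADD R5, 20 → R5=40+20=60
ADD R2, 1 → R2=5+1=6
CMP R2, 10  (cmp 6,10)
JNZ body: taken
AND R5, 127 → R5=60&127=60
ADD R5, 20 → R5=60+20=80
ADD R2, 1 → R2=6+1=7
CMP R2, 10  (cmp 7,10)
JNZ body: taken
AND R5, 127 → R5=80&127=80
ADD R5, 20 → R5=80+20=100
ADD R2, 1 → R2=7+1=8
CMP R2, 10  (cmp 8,10)
JNZ body: taken
AND R5, 127 → R5=100&127=100
ADD R5, 20 → R5=100+20=120
ADD R2, 1 → R2=8+1=9
CMP R2, 10  (cmp 9,10)
JNZ body: taken
AND R5, 127 → R5=120&127=120
ADD R5, 20 → R5=120+20=140
ADD R2, 1 → R2=9+1=10
CMP R2, 10  (cmp 10,10)
JNZ body: not taken
halt.

140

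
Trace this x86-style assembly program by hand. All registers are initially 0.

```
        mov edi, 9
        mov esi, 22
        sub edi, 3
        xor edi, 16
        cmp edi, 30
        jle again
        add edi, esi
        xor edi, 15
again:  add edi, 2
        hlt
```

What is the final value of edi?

24

edi=9
esi=22
edi=9-3=6
edi=6^16=22
cmp edi, 30  (cmp 22,30)
jle again: taken
edi=22+2=24
halt.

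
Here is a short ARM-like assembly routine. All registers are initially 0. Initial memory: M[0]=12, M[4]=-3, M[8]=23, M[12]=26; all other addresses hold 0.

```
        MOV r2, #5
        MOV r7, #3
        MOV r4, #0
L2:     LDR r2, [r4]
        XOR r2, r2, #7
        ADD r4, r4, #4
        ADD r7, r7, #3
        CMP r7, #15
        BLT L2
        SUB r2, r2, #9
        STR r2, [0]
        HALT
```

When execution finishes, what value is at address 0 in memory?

after MOV r2, #5: r2=5
after MOV r7, #3: r7=3
after MOV r4, #0: r4=0
after LDR r2, [r4]: r2=M[0]=12
after XOR r2, r2, #7: r2=12^7=11
after ADD r4, r4, #4: r4=0+4=4
after ADD r7, r7, #3: r7=3+3=6
CMP r7, #15  (cmp 6,15)
BLT L2: taken
after LDR r2, [r4]: r2=M[4]=-3
after XOR r2, r2, #7: r2=(-3)^7=-6
after ADD r4, r4, #4: r4=4+4=8
after ADD r7, r7, #3: r7=6+3=9
CMP r7, #15  (cmp 9,15)
BLT L2: taken
after LDR r2, [r4]: r2=M[8]=23
after XOR r2, r2, #7: r2=23^7=16
after ADD r4, r4, #4: r4=8+4=12
after ADD r7, r7, #3: r7=9+3=12
CMP r7, #15  (cmp 12,15)
BLT L2: taken
after LDR r2, [r4]: r2=M[12]=26
after XOR r2, r2, #7: r2=26^7=29
after ADD r4, r4, #4: r4=12+4=16
after ADD r7, r7, #3: r7=12+3=15
CMP r7, #15  (cmp 15,15)
BLT L2: not taken
after SUB r2, r2, #9: r2=29-9=20
STR r2, [0] → M[0]=20
halt.

20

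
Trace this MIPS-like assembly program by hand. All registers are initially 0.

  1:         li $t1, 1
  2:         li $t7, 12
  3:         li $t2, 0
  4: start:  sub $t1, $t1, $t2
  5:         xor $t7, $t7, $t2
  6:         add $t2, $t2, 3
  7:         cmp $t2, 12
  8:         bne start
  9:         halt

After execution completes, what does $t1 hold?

-17

li $t1, 1 → $t1=1
li $t7, 12 → $t7=12
li $t2, 0 → $t2=0
sub $t1, $t1, $t2 → $t1=1-0=1
xor $t7, $t7, $t2 → $t7=12^0=12
add $t2, $t2, 3 → $t2=0+3=3
cmp $t2, 12  (cmp 3,12)
bne start: taken
sub $t1, $t1, $t2 → $t1=1-3=-2
xor $t7, $t7, $t2 → $t7=12^3=15
add $t2, $t2, 3 → $t2=3+3=6
cmp $t2, 12  (cmp 6,12)
bne start: taken
sub $t1, $t1, $t2 → $t1=(-2)-6=-8
xor $t7, $t7, $t2 → $t7=15^6=9
add $t2, $t2, 3 → $t2=6+3=9
cmp $t2, 12  (cmp 9,12)
bne start: taken
sub $t1, $t1, $t2 → $t1=(-8)-9=-17
xor $t7, $t7, $t2 → $t7=9^9=0
add $t2, $t2, 3 → $t2=9+3=12
cmp $t2, 12  (cmp 12,12)
bne start: not taken
halt.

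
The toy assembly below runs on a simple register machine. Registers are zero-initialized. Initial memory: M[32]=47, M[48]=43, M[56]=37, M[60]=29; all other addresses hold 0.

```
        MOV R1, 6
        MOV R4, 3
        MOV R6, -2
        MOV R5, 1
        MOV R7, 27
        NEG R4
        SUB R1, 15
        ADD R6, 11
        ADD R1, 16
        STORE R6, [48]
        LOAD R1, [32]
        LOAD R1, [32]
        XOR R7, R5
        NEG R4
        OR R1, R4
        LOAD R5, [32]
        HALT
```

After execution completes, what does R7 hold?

R1=6
R4=3
R6=-2
R5=1
R7=27
R4=-(3)=-3
R1=6-15=-9
R6=(-2)+11=9
R1=(-9)+16=7
STORE R6, [48] → M[48]=9
R1=M[32]=47
R1=M[32]=47
R7=27^1=26
R4=-(-3)=3
R1=47|3=47
R5=M[32]=47
halt.

26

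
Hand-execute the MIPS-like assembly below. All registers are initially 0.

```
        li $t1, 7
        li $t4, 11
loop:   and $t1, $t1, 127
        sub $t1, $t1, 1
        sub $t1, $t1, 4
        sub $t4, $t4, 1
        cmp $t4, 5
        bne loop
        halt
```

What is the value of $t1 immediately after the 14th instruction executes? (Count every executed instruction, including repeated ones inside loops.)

after li $t1, 7: $t1=7
after li $t4, 11: $t4=11
after and $t1, $t1, 127: $t1=7&127=7
after sub $t1, $t1, 1: $t1=7-1=6
after sub $t1, $t1, 4: $t1=6-4=2
after sub $t4, $t4, 1: $t4=11-1=10
cmp $t4, 5  (cmp 10,5)
bne loop: taken
after and $t1, $t1, 127: $t1=2&127=2
after sub $t1, $t1, 1: $t1=2-1=1
after sub $t1, $t1, 4: $t1=1-4=-3
after sub $t4, $t4, 1: $t4=10-1=9
cmp $t4, 5  (cmp 9,5)
bne loop: taken
After step 14: $t1 = -3.

-3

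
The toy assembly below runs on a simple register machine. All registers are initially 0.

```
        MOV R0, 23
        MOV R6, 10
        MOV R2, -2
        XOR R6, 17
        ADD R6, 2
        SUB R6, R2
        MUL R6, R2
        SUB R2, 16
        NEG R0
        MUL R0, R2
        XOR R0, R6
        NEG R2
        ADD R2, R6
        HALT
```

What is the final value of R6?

after MOV R0, 23: R0=23
after MOV R6, 10: R6=10
after MOV R2, -2: R2=-2
after XOR R6, 17: R6=10^17=27
after ADD R6, 2: R6=27+2=29
after SUB R6, R2: R6=29-(-2)=31
after MUL R6, R2: R6=31*(-2)=-62
after SUB R2, 16: R2=(-2)-16=-18
after NEG R0: R0=-(23)=-23
after MUL R0, R2: R0=(-23)*(-18)=414
after XOR R0, R6: R0=414^(-62)=-420
after NEG R2: R2=-(-18)=18
after ADD R2, R6: R2=18+(-62)=-44
halt.

-62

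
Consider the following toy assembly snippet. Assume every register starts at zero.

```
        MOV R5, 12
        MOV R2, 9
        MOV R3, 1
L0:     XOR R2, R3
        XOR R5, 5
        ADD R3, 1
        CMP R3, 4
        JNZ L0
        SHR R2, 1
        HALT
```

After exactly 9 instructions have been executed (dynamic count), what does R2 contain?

10

after MOV R5, 12: R5=12
after MOV R2, 9: R2=9
after MOV R3, 1: R3=1
after XOR R2, R3: R2=9^1=8
after XOR R5, 5: R5=12^5=9
after ADD R3, 1: R3=1+1=2
CMP R3, 4  (cmp 2,4)
JNZ L0: taken
after XOR R2, R3: R2=8^2=10
After step 9: R2 = 10.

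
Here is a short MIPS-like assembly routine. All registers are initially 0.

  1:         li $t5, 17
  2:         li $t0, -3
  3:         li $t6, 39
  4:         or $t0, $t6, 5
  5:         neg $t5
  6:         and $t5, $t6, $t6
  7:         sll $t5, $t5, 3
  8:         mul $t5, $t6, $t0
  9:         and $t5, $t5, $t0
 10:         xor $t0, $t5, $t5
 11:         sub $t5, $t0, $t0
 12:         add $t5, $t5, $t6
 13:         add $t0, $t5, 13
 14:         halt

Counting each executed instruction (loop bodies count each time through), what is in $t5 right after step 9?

33

after li $t5, 17: $t5=17
after li $t0, -3: $t0=-3
after li $t6, 39: $t6=39
after or $t0, $t6, 5: $t0=39|5=39
after neg $t5: $t5=-(17)=-17
after and $t5, $t6, $t6: $t5=39&39=39
after sll $t5, $t5, 3: $t5=39<<3=312
after mul $t5, $t6, $t0: $t5=39*39=1521
after and $t5, $t5, $t0: $t5=1521&39=33
After step 9: $t5 = 33.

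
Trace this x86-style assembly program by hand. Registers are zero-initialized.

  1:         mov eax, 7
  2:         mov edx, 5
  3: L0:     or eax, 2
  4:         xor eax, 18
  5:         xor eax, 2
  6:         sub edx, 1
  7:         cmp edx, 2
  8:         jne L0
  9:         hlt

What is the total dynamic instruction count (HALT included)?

mov eax, 7 → eax=7
mov edx, 5 → edx=5
or eax, 2 → eax=7|2=7
xor eax, 18 → eax=7^18=21
xor eax, 2 → eax=21^2=23
sub edx, 1 → edx=5-1=4
cmp edx, 2  (cmp 4,2)
jne L0: taken
or eax, 2 → eax=23|2=23
xor eax, 18 → eax=23^18=5
xor eax, 2 → eax=5^2=7
sub edx, 1 → edx=4-1=3
cmp edx, 2  (cmp 3,2)
jne L0: taken
or eax, 2 → eax=7|2=7
xor eax, 18 → eax=7^18=21
xor eax, 2 → eax=21^2=23
sub edx, 1 → edx=3-1=2
cmp edx, 2  (cmp 2,2)
jne L0: not taken
halt.
Total executed instructions: 21.

21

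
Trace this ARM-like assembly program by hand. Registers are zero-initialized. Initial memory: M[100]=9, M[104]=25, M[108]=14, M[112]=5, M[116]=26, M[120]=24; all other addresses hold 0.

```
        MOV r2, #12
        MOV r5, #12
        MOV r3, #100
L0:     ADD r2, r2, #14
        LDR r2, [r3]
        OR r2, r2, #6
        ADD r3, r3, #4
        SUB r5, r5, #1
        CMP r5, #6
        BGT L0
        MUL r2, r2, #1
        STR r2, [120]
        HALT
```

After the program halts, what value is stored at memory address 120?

30

MOV r2, #12 → r2=12
MOV r5, #12 → r5=12
MOV r3, #100 → r3=100
ADD r2, r2, #14 → r2=12+14=26
LDR r2, [r3] → r2=M[100]=9
OR r2, r2, #6 → r2=9|6=15
ADD r3, r3, #4 → r3=100+4=104
SUB r5, r5, #1 → r5=12-1=11
CMP r5, #6  (cmp 11,6)
BGT L0: taken
ADD r2, r2, #14 → r2=15+14=29
LDR r2, [r3] → r2=M[104]=25
OR r2, r2, #6 → r2=25|6=31
ADD r3, r3, #4 → r3=104+4=108
SUB r5, r5, #1 → r5=11-1=10
CMP r5, #6  (cmp 10,6)
BGT L0: taken
ADD r2, r2, #14 → r2=31+14=45
LDR r2, [r3] → r2=M[108]=14
OR r2, r2, #6 → r2=14|6=14
ADD r3, r3, #4 → r3=108+4=112
SUB r5, r5, #1 → r5=10-1=9
CMP r5, #6  (cmp 9,6)
BGT L0: taken
ADD r2, r2, #14 → r2=14+14=28
LDR r2, [r3] → r2=M[112]=5
OR r2, r2, #6 → r2=5|6=7
ADD r3, r3, #4 → r3=112+4=116
SUB r5, r5, #1 → r5=9-1=8
CMP r5, #6  (cmp 8,6)
BGT L0: taken
ADD r2, r2, #14 → r2=7+14=21
LDR r2, [r3] → r2=M[116]=26
OR r2, r2, #6 → r2=26|6=30
ADD r3, r3, #4 → r3=116+4=120
SUB r5, r5, #1 → r5=8-1=7
CMP r5, #6  (cmp 7,6)
BGT L0: taken
ADD r2, r2, #14 → r2=30+14=44
LDR r2, [r3] → r2=M[120]=24
OR r2, r2, #6 → r2=24|6=30
ADD r3, r3, #4 → r3=120+4=124
SUB r5, r5, #1 → r5=7-1=6
CMP r5, #6  (cmp 6,6)
BGT L0: not taken
MUL r2, r2, #1 → r2=30*1=30
STR r2, [120] → M[120]=30
halt.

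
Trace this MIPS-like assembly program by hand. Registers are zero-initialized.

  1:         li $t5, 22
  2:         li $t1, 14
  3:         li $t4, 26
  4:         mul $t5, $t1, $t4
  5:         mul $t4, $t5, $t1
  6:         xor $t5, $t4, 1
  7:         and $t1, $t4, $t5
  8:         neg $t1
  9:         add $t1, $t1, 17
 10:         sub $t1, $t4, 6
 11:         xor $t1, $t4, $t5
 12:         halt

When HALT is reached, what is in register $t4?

5096

after li $t5, 22: $t5=22
after li $t1, 14: $t1=14
after li $t4, 26: $t4=26
after mul $t5, $t1, $t4: $t5=14*26=364
after mul $t4, $t5, $t1: $t4=364*14=5096
after xor $t5, $t4, 1: $t5=5096^1=5097
after and $t1, $t4, $t5: $t1=5096&5097=5096
after neg $t1: $t1=-(5096)=-5096
after add $t1, $t1, 17: $t1=(-5096)+17=-5079
after sub $t1, $t4, 6: $t1=5096-6=5090
after xor $t1, $t4, $t5: $t1=5096^5097=1
halt.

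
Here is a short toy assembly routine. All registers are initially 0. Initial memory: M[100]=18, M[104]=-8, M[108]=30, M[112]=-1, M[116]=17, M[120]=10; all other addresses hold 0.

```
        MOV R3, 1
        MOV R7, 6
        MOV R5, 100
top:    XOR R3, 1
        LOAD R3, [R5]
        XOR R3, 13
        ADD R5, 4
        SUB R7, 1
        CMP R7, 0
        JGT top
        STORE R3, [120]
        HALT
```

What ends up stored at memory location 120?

after MOV R3, 1: R3=1
after MOV R7, 6: R7=6
after MOV R5, 100: R5=100
after XOR R3, 1: R3=1^1=0
after LOAD R3, [R5]: R3=M[100]=18
after XOR R3, 13: R3=18^13=31
after ADD R5, 4: R5=100+4=104
after SUB R7, 1: R7=6-1=5
CMP R7, 0  (cmp 5,0)
JGT top: taken
after XOR R3, 1: R3=31^1=30
after LOAD R3, [R5]: R3=M[104]=-8
after XOR R3, 13: R3=(-8)^13=-11
after ADD R5, 4: R5=104+4=108
after SUB R7, 1: R7=5-1=4
CMP R7, 0  (cmp 4,0)
JGT top: taken
after XOR R3, 1: R3=(-11)^1=-12
after LOAD R3, [R5]: R3=M[108]=30
after XOR R3, 13: R3=30^13=19
after ADD R5, 4: R5=108+4=112
after SUB R7, 1: R7=4-1=3
CMP R7, 0  (cmp 3,0)
JGT top: taken
after XOR R3, 1: R3=19^1=18
after LOAD R3, [R5]: R3=M[112]=-1
after XOR R3, 13: R3=(-1)^13=-14
after ADD R5, 4: R5=112+4=116
after SUB R7, 1: R7=3-1=2
CMP R7, 0  (cmp 2,0)
JGT top: taken
after XOR R3, 1: R3=(-14)^1=-13
after LOAD R3, [R5]: R3=M[116]=17
after XOR R3, 13: R3=17^13=28
after ADD R5, 4: R5=116+4=120
after SUB R7, 1: R7=2-1=1
CMP R7, 0  (cmp 1,0)
JGT top: taken
after XOR R3, 1: R3=28^1=29
after LOAD R3, [R5]: R3=M[120]=10
after XOR R3, 13: R3=10^13=7
after ADD R5, 4: R5=120+4=124
after SUB R7, 1: R7=1-1=0
CMP R7, 0  (cmp 0,0)
JGT top: not taken
STORE R3, [120] → M[120]=7
halt.

7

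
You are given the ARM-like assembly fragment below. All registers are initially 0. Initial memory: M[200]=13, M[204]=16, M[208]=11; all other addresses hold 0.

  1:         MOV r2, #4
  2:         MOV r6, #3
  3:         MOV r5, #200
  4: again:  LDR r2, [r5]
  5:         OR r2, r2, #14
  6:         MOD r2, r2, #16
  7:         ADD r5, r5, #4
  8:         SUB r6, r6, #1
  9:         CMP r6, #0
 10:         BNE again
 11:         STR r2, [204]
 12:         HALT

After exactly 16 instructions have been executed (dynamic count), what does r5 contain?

MOV r2, #4 → r2=4
MOV r6, #3 → r6=3
MOV r5, #200 → r5=200
LDR r2, [r5] → r2=M[200]=13
OR r2, r2, #14 → r2=13|14=15
MOD r2, r2, #16 → r2=15%16=15
ADD r5, r5, #4 → r5=200+4=204
SUB r6, r6, #1 → r6=3-1=2
CMP r6, #0  (cmp 2,0)
BNE again: taken
LDR r2, [r5] → r2=M[204]=16
OR r2, r2, #14 → r2=16|14=30
MOD r2, r2, #16 → r2=30%16=14
ADD r5, r5, #4 → r5=204+4=208
SUB r6, r6, #1 → r6=2-1=1
CMP r6, #0  (cmp 1,0)
After step 16: r5 = 208.

208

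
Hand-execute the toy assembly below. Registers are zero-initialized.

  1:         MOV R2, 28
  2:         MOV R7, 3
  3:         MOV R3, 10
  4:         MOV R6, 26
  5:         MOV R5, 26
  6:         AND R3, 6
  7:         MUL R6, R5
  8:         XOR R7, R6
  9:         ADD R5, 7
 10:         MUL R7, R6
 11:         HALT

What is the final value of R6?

MOV R2, 28 → R2=28
MOV R7, 3 → R7=3
MOV R3, 10 → R3=10
MOV R6, 26 → R6=26
MOV R5, 26 → R5=26
AND R3, 6 → R3=10&6=2
MUL R6, R5 → R6=26*26=676
XOR R7, R6 → R7=3^676=679
ADD R5, 7 → R5=26+7=33
MUL R7, R6 → R7=679*676=459004
halt.

676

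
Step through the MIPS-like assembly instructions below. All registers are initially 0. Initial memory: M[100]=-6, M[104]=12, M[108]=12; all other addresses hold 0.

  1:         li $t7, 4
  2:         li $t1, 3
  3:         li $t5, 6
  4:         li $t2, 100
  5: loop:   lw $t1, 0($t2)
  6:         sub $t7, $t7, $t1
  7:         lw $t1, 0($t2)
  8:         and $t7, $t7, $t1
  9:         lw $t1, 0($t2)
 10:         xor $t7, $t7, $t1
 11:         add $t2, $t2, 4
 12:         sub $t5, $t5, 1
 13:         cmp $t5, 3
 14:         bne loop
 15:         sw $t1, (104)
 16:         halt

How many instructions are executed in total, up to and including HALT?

li $t7, 4 → $t7=4
li $t1, 3 → $t1=3
li $t5, 6 → $t5=6
li $t2, 100 → $t2=100
lw $t1, 0($t2) → $t1=M[100]=-6
sub $t7, $t7, $t1 → $t7=4-(-6)=10
lw $t1, 0($t2) → $t1=M[100]=-6
and $t7, $t7, $t1 → $t7=10&(-6)=10
lw $t1, 0($t2) → $t1=M[100]=-6
xor $t7, $t7, $t1 → $t7=10^(-6)=-16
add $t2, $t2, 4 → $t2=100+4=104
sub $t5, $t5, 1 → $t5=6-1=5
cmp $t5, 3  (cmp 5,3)
bne loop: taken
lw $t1, 0($t2) → $t1=M[104]=12
sub $t7, $t7, $t1 → $t7=(-16)-12=-28
lw $t1, 0($t2) → $t1=M[104]=12
and $t7, $t7, $t1 → $t7=(-28)&12=4
lw $t1, 0($t2) → $t1=M[104]=12
xor $t7, $t7, $t1 → $t7=4^12=8
add $t2, $t2, 4 → $t2=104+4=108
sub $t5, $t5, 1 → $t5=5-1=4
cmp $t5, 3  (cmp 4,3)
bne loop: taken
lw $t1, 0($t2) → $t1=M[108]=12
sub $t7, $t7, $t1 → $t7=8-12=-4
lw $t1, 0($t2) → $t1=M[108]=12
and $t7, $t7, $t1 → $t7=(-4)&12=12
lw $t1, 0($t2) → $t1=M[108]=12
xor $t7, $t7, $t1 → $t7=12^12=0
add $t2, $t2, 4 → $t2=108+4=112
sub $t5, $t5, 1 → $t5=4-1=3
cmp $t5, 3  (cmp 3,3)
bne loop: not taken
sw $t1, (104) → M[104]=12
halt.
Total executed instructions: 36.

36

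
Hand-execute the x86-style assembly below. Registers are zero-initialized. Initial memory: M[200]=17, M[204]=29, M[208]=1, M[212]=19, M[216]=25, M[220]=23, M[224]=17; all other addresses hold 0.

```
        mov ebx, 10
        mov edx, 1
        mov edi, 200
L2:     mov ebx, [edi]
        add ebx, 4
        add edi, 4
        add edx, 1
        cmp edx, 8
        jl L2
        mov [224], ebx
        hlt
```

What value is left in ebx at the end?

21

after mov ebx, 10: ebx=10
after mov edx, 1: edx=1
after mov edi, 200: edi=200
after mov ebx, [edi]: ebx=M[200]=17
after add ebx, 4: ebx=17+4=21
after add edi, 4: edi=200+4=204
after add edx, 1: edx=1+1=2
cmp edx, 8  (cmp 2,8)
jl L2: taken
after mov ebx, [edi]: ebx=M[204]=29
after add ebx, 4: ebx=29+4=33
after add edi, 4: edi=204+4=208
after add edx, 1: edx=2+1=3
cmp edx, 8  (cmp 3,8)
jl L2: taken
after mov ebx, [edi]: ebx=M[208]=1
after add ebx, 4: ebx=1+4=5
after add edi, 4: edi=208+4=212
after add edx, 1: edx=3+1=4
cmp edx, 8  (cmp 4,8)
jl L2: taken
after mov ebx, [edi]: ebx=M[212]=19
after add ebx, 4: ebx=19+4=23
after add edi, 4: edi=212+4=216
after add edx, 1: edx=4+1=5
cmp edx, 8  (cmp 5,8)
jl L2: taken
after mov ebx, [edi]: ebx=M[216]=25
after add ebx, 4: ebx=25+4=29
after add edi, 4: edi=216+4=220
after add edx, 1: edx=5+1=6
cmp edx, 8  (cmp 6,8)
jl L2: taken
after mov ebx, [edi]: ebx=M[220]=23
after add ebx, 4: ebx=23+4=27
after add edi, 4: edi=220+4=224
after add edx, 1: edx=6+1=7
cmp edx, 8  (cmp 7,8)
jl L2: taken
after mov ebx, [edi]: ebx=M[224]=17
after add ebx, 4: ebx=17+4=21
after add edi, 4: edi=224+4=228
after add edx, 1: edx=7+1=8
cmp edx, 8  (cmp 8,8)
jl L2: not taken
mov [224], ebx → M[224]=21
halt.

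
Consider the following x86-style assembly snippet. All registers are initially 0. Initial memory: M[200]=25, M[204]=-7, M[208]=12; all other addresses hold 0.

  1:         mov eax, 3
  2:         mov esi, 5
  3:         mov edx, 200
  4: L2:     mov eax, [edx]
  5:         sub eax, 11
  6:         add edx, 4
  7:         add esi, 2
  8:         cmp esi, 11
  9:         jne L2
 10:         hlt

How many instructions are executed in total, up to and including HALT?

22

mov eax, 3 → eax=3
mov esi, 5 → esi=5
mov edx, 200 → edx=200
mov eax, [edx] → eax=M[200]=25
sub eax, 11 → eax=25-11=14
add edx, 4 → edx=200+4=204
add esi, 2 → esi=5+2=7
cmp esi, 11  (cmp 7,11)
jne L2: taken
mov eax, [edx] → eax=M[204]=-7
sub eax, 11 → eax=(-7)-11=-18
add edx, 4 → edx=204+4=208
add esi, 2 → esi=7+2=9
cmp esi, 11  (cmp 9,11)
jne L2: taken
mov eax, [edx] → eax=M[208]=12
sub eax, 11 → eax=12-11=1
add edx, 4 → edx=208+4=212
add esi, 2 → esi=9+2=11
cmp esi, 11  (cmp 11,11)
jne L2: not taken
halt.
Total executed instructions: 22.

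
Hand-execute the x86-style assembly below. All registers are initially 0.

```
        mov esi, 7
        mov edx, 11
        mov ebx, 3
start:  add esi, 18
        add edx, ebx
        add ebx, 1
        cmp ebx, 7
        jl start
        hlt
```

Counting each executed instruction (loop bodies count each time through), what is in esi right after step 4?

esi=7
edx=11
ebx=3
esi=7+18=25
After step 4: esi = 25.

25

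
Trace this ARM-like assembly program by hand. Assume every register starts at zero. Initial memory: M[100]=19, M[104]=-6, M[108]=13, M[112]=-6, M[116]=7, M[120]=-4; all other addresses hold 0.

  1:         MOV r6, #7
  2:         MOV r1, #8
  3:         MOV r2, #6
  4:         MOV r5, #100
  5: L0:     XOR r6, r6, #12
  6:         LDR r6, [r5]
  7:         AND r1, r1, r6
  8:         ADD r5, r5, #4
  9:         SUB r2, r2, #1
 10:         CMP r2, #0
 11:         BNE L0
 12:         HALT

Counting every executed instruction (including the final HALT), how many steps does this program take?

r6=7
r1=8
r2=6
r5=100
r6=7^12=11
r6=M[100]=19
r1=8&19=0
r5=100+4=104
r2=6-1=5
CMP r2, #0  (cmp 5,0)
BNE L0: taken
r6=19^12=31
r6=M[104]=-6
r1=0&(-6)=0
r5=104+4=108
r2=5-1=4
CMP r2, #0  (cmp 4,0)
BNE L0: taken
r6=(-6)^12=-10
r6=M[108]=13
r1=0&13=0
r5=108+4=112
r2=4-1=3
CMP r2, #0  (cmp 3,0)
BNE L0: taken
r6=13^12=1
r6=M[112]=-6
r1=0&(-6)=0
r5=112+4=116
r2=3-1=2
CMP r2, #0  (cmp 2,0)
BNE L0: taken
r6=(-6)^12=-10
r6=M[116]=7
r1=0&7=0
r5=116+4=120
r2=2-1=1
CMP r2, #0  (cmp 1,0)
BNE L0: taken
r6=7^12=11
r6=M[120]=-4
r1=0&(-4)=0
r5=120+4=124
r2=1-1=0
CMP r2, #0  (cmp 0,0)
BNE L0: not taken
halt.
Total executed instructions: 47.

47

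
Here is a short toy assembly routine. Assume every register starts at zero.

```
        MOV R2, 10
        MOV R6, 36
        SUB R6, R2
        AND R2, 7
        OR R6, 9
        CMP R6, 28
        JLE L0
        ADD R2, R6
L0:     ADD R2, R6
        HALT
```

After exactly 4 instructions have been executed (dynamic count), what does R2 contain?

2

R2=10
R6=36
R6=36-10=26
R2=10&7=2
After step 4: R2 = 2.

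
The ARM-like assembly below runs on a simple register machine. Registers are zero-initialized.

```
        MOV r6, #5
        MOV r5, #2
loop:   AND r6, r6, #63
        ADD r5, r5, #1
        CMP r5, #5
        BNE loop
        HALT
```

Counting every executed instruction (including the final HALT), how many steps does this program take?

after MOV r6, #5: r6=5
after MOV r5, #2: r5=2
after AND r6, r6, #63: r6=5&63=5
after ADD r5, r5, #1: r5=2+1=3
CMP r5, #5  (cmp 3,5)
BNE loop: taken
after AND r6, r6, #63: r6=5&63=5
after ADD r5, r5, #1: r5=3+1=4
CMP r5, #5  (cmp 4,5)
BNE loop: taken
after AND r6, r6, #63: r6=5&63=5
after ADD r5, r5, #1: r5=4+1=5
CMP r5, #5  (cmp 5,5)
BNE loop: not taken
halt.
Total executed instructions: 15.

15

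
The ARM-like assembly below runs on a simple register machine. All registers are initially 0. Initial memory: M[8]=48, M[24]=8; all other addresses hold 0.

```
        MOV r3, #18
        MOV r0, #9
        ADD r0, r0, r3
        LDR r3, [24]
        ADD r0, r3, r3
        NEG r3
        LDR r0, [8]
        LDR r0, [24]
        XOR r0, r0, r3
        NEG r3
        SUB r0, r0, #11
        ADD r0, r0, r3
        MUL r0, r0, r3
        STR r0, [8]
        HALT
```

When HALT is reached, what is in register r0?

after MOV r3, #18: r3=18
after MOV r0, #9: r0=9
after ADD r0, r0, r3: r0=9+18=27
after LDR r3, [24]: r3=M[24]=8
after ADD r0, r3, r3: r0=8+8=16
after NEG r3: r3=-(8)=-8
after LDR r0, [8]: r0=M[8]=48
after LDR r0, [24]: r0=M[24]=8
after XOR r0, r0, r3: r0=8^(-8)=-16
after NEG r3: r3=-(-8)=8
after SUB r0, r0, #11: r0=(-16)-11=-27
after ADD r0, r0, r3: r0=(-27)+8=-19
after MUL r0, r0, r3: r0=(-19)*8=-152
STR r0, [8] → M[8]=-152
halt.

-152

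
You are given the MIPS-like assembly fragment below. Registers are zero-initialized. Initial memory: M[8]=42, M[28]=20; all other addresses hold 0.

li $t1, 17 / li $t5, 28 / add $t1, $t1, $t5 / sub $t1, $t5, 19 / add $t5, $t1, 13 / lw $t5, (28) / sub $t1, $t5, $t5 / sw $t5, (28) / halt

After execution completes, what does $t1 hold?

$t1=17
$t5=28
$t1=17+28=45
$t1=28-19=9
$t5=9+13=22
$t5=M[28]=20
$t1=20-20=0
sw $t5, (28) → M[28]=20
halt.

0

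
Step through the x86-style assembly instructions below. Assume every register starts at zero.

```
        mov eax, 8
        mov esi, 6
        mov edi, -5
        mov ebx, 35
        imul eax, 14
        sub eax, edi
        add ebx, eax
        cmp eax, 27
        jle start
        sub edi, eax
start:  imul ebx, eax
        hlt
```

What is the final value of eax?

117

mov eax, 8 → eax=8
mov esi, 6 → esi=6
mov edi, -5 → edi=-5
mov ebx, 35 → ebx=35
imul eax, 14 → eax=8*14=112
sub eax, edi → eax=112-(-5)=117
add ebx, eax → ebx=35+117=152
cmp eax, 27  (cmp 117,27)
jle start: not taken
sub edi, eax → edi=(-5)-117=-122
imul ebx, eax → ebx=152*117=17784
halt.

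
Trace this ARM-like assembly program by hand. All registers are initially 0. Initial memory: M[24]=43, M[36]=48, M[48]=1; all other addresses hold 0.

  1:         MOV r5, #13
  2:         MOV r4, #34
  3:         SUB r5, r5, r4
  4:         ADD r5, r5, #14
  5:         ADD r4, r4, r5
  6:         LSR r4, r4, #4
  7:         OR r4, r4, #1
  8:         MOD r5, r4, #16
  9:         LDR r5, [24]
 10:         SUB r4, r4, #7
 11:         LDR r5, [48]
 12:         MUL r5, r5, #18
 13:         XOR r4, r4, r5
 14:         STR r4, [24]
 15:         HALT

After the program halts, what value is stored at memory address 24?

r5=13
r4=34
r5=13-34=-21
r5=(-21)+14=-7
r4=34+(-7)=27
r4=27>>4=1
r4=1|1=1
r5=1%16=1
r5=M[24]=43
r4=1-7=-6
r5=M[48]=1
r5=1*18=18
r4=(-6)^18=-24
STR r4, [24] → M[24]=-24
halt.

-24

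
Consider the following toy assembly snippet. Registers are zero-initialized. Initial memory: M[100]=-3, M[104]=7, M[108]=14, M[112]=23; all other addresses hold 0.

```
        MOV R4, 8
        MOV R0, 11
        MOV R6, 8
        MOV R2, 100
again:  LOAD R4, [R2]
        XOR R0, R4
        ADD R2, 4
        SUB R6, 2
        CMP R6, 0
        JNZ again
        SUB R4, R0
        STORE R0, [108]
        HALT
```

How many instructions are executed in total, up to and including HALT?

R4=8
R0=11
R6=8
R2=100
R4=M[100]=-3
R0=11^(-3)=-10
R2=100+4=104
R6=8-2=6
CMP R6, 0  (cmp 6,0)
JNZ again: taken
R4=M[104]=7
R0=(-10)^7=-15
R2=104+4=108
R6=6-2=4
CMP R6, 0  (cmp 4,0)
JNZ again: taken
R4=M[108]=14
R0=(-15)^14=-1
R2=108+4=112
R6=4-2=2
CMP R6, 0  (cmp 2,0)
JNZ again: taken
R4=M[112]=23
R0=(-1)^23=-24
R2=112+4=116
R6=2-2=0
CMP R6, 0  (cmp 0,0)
JNZ again: not taken
R4=23-(-24)=47
STORE R0, [108] → M[108]=-24
halt.
Total executed instructions: 31.

31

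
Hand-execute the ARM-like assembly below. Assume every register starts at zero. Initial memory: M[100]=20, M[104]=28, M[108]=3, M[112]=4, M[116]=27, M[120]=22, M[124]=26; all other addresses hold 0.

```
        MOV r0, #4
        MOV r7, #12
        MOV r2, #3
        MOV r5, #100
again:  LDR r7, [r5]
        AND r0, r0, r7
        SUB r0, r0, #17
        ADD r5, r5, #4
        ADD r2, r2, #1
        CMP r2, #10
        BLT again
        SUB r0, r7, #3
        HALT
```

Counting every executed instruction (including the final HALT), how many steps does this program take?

MOV r0, #4 → r0=4
MOV r7, #12 → r7=12
MOV r2, #3 → r2=3
MOV r5, #100 → r5=100
LDR r7, [r5] → r7=M[100]=20
AND r0, r0, r7 → r0=4&20=4
SUB r0, r0, #17 → r0=4-17=-13
ADD r5, r5, #4 → r5=100+4=104
ADD r2, r2, #1 → r2=3+1=4
CMP r2, #10  (cmp 4,10)
BLT again: taken
LDR r7, [r5] → r7=M[104]=28
AND r0, r0, r7 → r0=(-13)&28=16
SUB r0, r0, #17 → r0=16-17=-1
ADD r5, r5, #4 → r5=104+4=108
ADD r2, r2, #1 → r2=4+1=5
CMP r2, #10  (cmp 5,10)
BLT again: taken
LDR r7, [r5] → r7=M[108]=3
AND r0, r0, r7 → r0=(-1)&3=3
SUB r0, r0, #17 → r0=3-17=-14
ADD r5, r5, #4 → r5=108+4=112
ADD r2, r2, #1 → r2=5+1=6
CMP r2, #10  (cmp 6,10)
BLT again: taken
LDR r7, [r5] → r7=M[112]=4
AND r0, r0, r7 → r0=(-14)&4=0
SUB r0, r0, #17 → r0=0-17=-17
ADD r5, r5, #4 → r5=112+4=116
ADD r2, r2, #1 → r2=6+1=7
CMP r2, #10  (cmp 7,10)
BLT again: taken
LDR r7, [r5] → r7=M[116]=27
AND r0, r0, r7 → r0=(-17)&27=11
SUB r0, r0, #17 → r0=11-17=-6
ADD r5, r5, #4 → r5=116+4=120
ADD r2, r2, #1 → r2=7+1=8
CMP r2, #10  (cmp 8,10)
BLT again: taken
LDR r7, [r5] → r7=M[120]=22
AND r0, r0, r7 → r0=(-6)&22=18
SUB r0, r0, #17 → r0=18-17=1
ADD r5, r5, #4 → r5=120+4=124
ADD r2, r2, #1 → r2=8+1=9
CMP r2, #10  (cmp 9,10)
BLT again: taken
LDR r7, [r5] → r7=M[124]=26
AND r0, r0, r7 → r0=1&26=0
SUB r0, r0, #17 → r0=0-17=-17
ADD r5, r5, #4 → r5=124+4=128
ADD r2, r2, #1 → r2=9+1=10
CMP r2, #10  (cmp 10,10)
BLT again: not taken
SUB r0, r7, #3 → r0=26-3=23
halt.
Total executed instructions: 55.

55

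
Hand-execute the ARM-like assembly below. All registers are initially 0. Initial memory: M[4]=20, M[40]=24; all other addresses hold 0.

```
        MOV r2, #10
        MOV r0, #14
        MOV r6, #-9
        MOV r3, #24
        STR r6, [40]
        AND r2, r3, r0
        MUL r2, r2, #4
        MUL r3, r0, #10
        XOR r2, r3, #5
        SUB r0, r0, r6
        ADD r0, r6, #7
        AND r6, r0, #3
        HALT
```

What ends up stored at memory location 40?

MOV r2, #10 → r2=10
MOV r0, #14 → r0=14
MOV r6, #-9 → r6=-9
MOV r3, #24 → r3=24
STR r6, [40] → M[40]=-9
AND r2, r3, r0 → r2=24&14=8
MUL r2, r2, #4 → r2=8*4=32
MUL r3, r0, #10 → r3=14*10=140
XOR r2, r3, #5 → r2=140^5=137
SUB r0, r0, r6 → r0=14-(-9)=23
ADD r0, r6, #7 → r0=(-9)+7=-2
AND r6, r0, #3 → r6=(-2)&3=2
halt.

-9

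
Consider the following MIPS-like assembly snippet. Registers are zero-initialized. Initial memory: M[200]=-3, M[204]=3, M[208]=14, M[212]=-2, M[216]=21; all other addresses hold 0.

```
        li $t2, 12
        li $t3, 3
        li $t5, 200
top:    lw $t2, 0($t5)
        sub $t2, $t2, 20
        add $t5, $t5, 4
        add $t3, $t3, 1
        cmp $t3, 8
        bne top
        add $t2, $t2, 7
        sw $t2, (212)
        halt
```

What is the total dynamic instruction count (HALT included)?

li $t2, 12 → $t2=12
li $t3, 3 → $t3=3
li $t5, 200 → $t5=200
lw $t2, 0($t5) → $t2=M[200]=-3
sub $t2, $t2, 20 → $t2=(-3)-20=-23
add $t5, $t5, 4 → $t5=200+4=204
add $t3, $t3, 1 → $t3=3+1=4
cmp $t3, 8  (cmp 4,8)
bne top: taken
lw $t2, 0($t5) → $t2=M[204]=3
sub $t2, $t2, 20 → $t2=3-20=-17
add $t5, $t5, 4 → $t5=204+4=208
add $t3, $t3, 1 → $t3=4+1=5
cmp $t3, 8  (cmp 5,8)
bne top: taken
lw $t2, 0($t5) → $t2=M[208]=14
sub $t2, $t2, 20 → $t2=14-20=-6
add $t5, $t5, 4 → $t5=208+4=212
add $t3, $t3, 1 → $t3=5+1=6
cmp $t3, 8  (cmp 6,8)
bne top: taken
lw $t2, 0($t5) → $t2=M[212]=-2
sub $t2, $t2, 20 → $t2=(-2)-20=-22
add $t5, $t5, 4 → $t5=212+4=216
add $t3, $t3, 1 → $t3=6+1=7
cmp $t3, 8  (cmp 7,8)
bne top: taken
lw $t2, 0($t5) → $t2=M[216]=21
sub $t2, $t2, 20 → $t2=21-20=1
add $t5, $t5, 4 → $t5=216+4=220
add $t3, $t3, 1 → $t3=7+1=8
cmp $t3, 8  (cmp 8,8)
bne top: not taken
add $t2, $t2, 7 → $t2=1+7=8
sw $t2, (212) → M[212]=8
halt.
Total executed instructions: 36.

36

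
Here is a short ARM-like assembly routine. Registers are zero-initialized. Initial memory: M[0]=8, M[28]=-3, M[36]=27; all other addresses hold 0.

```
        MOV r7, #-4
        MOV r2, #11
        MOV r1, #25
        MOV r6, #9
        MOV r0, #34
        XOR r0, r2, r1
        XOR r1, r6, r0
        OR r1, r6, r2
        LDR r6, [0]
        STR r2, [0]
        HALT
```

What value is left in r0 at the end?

r7=-4
r2=11
r1=25
r6=9
r0=34
r0=11^25=18
r1=9^18=27
r1=9|11=11
r6=M[0]=8
STR r2, [0] → M[0]=11
halt.

18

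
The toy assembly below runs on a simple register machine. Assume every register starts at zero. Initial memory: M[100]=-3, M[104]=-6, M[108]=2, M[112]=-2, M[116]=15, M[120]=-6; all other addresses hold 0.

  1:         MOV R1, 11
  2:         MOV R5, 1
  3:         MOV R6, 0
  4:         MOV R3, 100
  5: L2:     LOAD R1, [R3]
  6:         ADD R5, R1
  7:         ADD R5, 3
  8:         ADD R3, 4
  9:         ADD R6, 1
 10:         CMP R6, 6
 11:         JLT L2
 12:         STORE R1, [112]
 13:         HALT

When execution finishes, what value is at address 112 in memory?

MOV R1, 11 → R1=11
MOV R5, 1 → R5=1
MOV R6, 0 → R6=0
MOV R3, 100 → R3=100
LOAD R1, [R3] → R1=M[100]=-3
ADD R5, R1 → R5=1+(-3)=-2
ADD R5, 3 → R5=(-2)+3=1
ADD R3, 4 → R3=100+4=104
ADD R6, 1 → R6=0+1=1
CMP R6, 6  (cmp 1,6)
JLT L2: taken
LOAD R1, [R3] → R1=M[104]=-6
ADD R5, R1 → R5=1+(-6)=-5
ADD R5, 3 → R5=(-5)+3=-2
ADD R3, 4 → R3=104+4=108
ADD R6, 1 → R6=1+1=2
CMP R6, 6  (cmp 2,6)
JLT L2: taken
LOAD R1, [R3] → R1=M[108]=2
ADD R5, R1 → R5=(-2)+2=0
ADD R5, 3 → R5=0+3=3
ADD R3, 4 → R3=108+4=112
ADD R6, 1 → R6=2+1=3
CMP R6, 6  (cmp 3,6)
JLT L2: taken
LOAD R1, [R3] → R1=M[112]=-2
ADD R5, R1 → R5=3+(-2)=1
ADD R5, 3 → R5=1+3=4
ADD R3, 4 → R3=112+4=116
ADD R6, 1 → R6=3+1=4
CMP R6, 6  (cmp 4,6)
JLT L2: taken
LOAD R1, [R3] → R1=M[116]=15
ADD R5, R1 → R5=4+15=19
ADD R5, 3 → R5=19+3=22
ADD R3, 4 → R3=116+4=120
ADD R6, 1 → R6=4+1=5
CMP R6, 6  (cmp 5,6)
JLT L2: taken
LOAD R1, [R3] → R1=M[120]=-6
ADD R5, R1 → R5=22+(-6)=16
ADD R5, 3 → R5=16+3=19
ADD R3, 4 → R3=120+4=124
ADD R6, 1 → R6=5+1=6
CMP R6, 6  (cmp 6,6)
JLT L2: not taken
STORE R1, [112] → M[112]=-6
halt.

-6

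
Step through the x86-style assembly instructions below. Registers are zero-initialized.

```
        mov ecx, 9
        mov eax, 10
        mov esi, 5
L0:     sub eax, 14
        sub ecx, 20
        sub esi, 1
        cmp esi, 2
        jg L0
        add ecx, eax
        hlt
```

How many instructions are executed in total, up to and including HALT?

20

ecx=9
eax=10
esi=5
eax=10-14=-4
ecx=9-20=-11
esi=5-1=4
cmp esi, 2  (cmp 4,2)
jg L0: taken
eax=(-4)-14=-18
ecx=(-11)-20=-31
esi=4-1=3
cmp esi, 2  (cmp 3,2)
jg L0: taken
eax=(-18)-14=-32
ecx=(-31)-20=-51
esi=3-1=2
cmp esi, 2  (cmp 2,2)
jg L0: not taken
ecx=(-51)+(-32)=-83
halt.
Total executed instructions: 20.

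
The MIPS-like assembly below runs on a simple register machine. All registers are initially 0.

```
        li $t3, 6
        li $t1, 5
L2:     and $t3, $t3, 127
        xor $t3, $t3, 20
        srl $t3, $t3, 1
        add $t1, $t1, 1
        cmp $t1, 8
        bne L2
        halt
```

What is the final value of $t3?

13

after li $t3, 6: $t3=6
after li $t1, 5: $t1=5
after and $t3, $t3, 127: $t3=6&127=6
after xor $t3, $t3, 20: $t3=6^20=18
after srl $t3, $t3, 1: $t3=18>>1=9
after add $t1, $t1, 1: $t1=5+1=6
cmp $t1, 8  (cmp 6,8)
bne L2: taken
after and $t3, $t3, 127: $t3=9&127=9
after xor $t3, $t3, 20: $t3=9^20=29
after srl $t3, $t3, 1: $t3=29>>1=14
after add $t1, $t1, 1: $t1=6+1=7
cmp $t1, 8  (cmp 7,8)
bne L2: taken
after and $t3, $t3, 127: $t3=14&127=14
after xor $t3, $t3, 20: $t3=14^20=26
after srl $t3, $t3, 1: $t3=26>>1=13
after add $t1, $t1, 1: $t1=7+1=8
cmp $t1, 8  (cmp 8,8)
bne L2: not taken
halt.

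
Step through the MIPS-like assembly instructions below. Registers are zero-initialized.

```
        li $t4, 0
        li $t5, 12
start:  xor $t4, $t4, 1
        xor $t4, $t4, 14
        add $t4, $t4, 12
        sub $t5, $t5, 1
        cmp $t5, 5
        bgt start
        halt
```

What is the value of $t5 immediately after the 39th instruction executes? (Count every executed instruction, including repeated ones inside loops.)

6

$t4=0
$t5=12
$t4=0^1=1
$t4=1^14=15
$t4=15+12=27
$t5=12-1=11
cmp $t5, 5  (cmp 11,5)
bgt start: taken
$t4=27^1=26
$t4=26^14=20
$t4=20+12=32
$t5=11-1=10
cmp $t5, 5  (cmp 10,5)
bgt start: taken
$t4=32^1=33
$t4=33^14=47
$t4=47+12=59
$t5=10-1=9
cmp $t5, 5  (cmp 9,5)
bgt start: taken
$t4=59^1=58
$t4=58^14=52
$t4=52+12=64
$t5=9-1=8
cmp $t5, 5  (cmp 8,5)
bgt start: taken
$t4=64^1=65
$t4=65^14=79
$t4=79+12=91
$t5=8-1=7
cmp $t5, 5  (cmp 7,5)
bgt start: taken
$t4=91^1=90
$t4=90^14=84
$t4=84+12=96
$t5=7-1=6
cmp $t5, 5  (cmp 6,5)
bgt start: taken
$t4=96^1=97
After step 39: $t5 = 6.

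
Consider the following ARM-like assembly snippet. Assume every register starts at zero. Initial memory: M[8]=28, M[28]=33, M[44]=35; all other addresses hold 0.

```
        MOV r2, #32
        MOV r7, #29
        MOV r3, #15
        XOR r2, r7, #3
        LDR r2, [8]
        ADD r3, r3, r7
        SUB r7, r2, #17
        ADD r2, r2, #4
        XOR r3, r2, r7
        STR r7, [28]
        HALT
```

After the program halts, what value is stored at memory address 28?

11

after MOV r2, #32: r2=32
after MOV r7, #29: r7=29
after MOV r3, #15: r3=15
after XOR r2, r7, #3: r2=29^3=30
after LDR r2, [8]: r2=M[8]=28
after ADD r3, r3, r7: r3=15+29=44
after SUB r7, r2, #17: r7=28-17=11
after ADD r2, r2, #4: r2=28+4=32
after XOR r3, r2, r7: r3=32^11=43
STR r7, [28] → M[28]=11
halt.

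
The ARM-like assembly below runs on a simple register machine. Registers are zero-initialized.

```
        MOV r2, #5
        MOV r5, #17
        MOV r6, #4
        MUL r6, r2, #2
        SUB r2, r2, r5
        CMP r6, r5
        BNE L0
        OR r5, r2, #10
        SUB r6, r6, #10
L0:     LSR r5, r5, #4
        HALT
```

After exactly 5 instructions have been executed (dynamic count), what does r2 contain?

after MOV r2, #5: r2=5
after MOV r5, #17: r5=17
after MOV r6, #4: r6=4
after MUL r6, r2, #2: r6=5*2=10
after SUB r2, r2, r5: r2=5-17=-12
After step 5: r2 = -12.

-12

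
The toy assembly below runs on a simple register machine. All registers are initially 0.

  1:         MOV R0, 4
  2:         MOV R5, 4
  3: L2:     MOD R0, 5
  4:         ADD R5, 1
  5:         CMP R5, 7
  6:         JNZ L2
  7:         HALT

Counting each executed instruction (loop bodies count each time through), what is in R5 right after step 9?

MOV R0, 4 → R0=4
MOV R5, 4 → R5=4
MOD R0, 5 → R0=4%5=4
ADD R5, 1 → R5=4+1=5
CMP R5, 7  (cmp 5,7)
JNZ L2: taken
MOD R0, 5 → R0=4%5=4
ADD R5, 1 → R5=5+1=6
CMP R5, 7  (cmp 6,7)
After step 9: R5 = 6.

6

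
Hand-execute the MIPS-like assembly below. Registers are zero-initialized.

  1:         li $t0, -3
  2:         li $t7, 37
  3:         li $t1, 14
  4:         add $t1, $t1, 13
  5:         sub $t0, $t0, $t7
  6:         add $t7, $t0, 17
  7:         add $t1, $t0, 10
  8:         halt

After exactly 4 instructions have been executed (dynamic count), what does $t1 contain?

27

$t0=-3
$t7=37
$t1=14
$t1=14+13=27
After step 4: $t1 = 27.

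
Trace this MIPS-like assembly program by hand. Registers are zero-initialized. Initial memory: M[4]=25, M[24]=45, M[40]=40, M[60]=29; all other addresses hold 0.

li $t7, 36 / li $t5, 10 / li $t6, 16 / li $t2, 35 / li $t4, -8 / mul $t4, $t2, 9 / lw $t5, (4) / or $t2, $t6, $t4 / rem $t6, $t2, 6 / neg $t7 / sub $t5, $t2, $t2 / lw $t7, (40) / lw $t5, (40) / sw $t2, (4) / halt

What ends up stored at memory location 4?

li $t7, 36 → $t7=36
li $t5, 10 → $t5=10
li $t6, 16 → $t6=16
li $t2, 35 → $t2=35
li $t4, -8 → $t4=-8
mul $t4, $t2, 9 → $t4=35*9=315
lw $t5, (4) → $t5=M[4]=25
or $t2, $t6, $t4 → $t2=16|315=315
rem $t6, $t2, 6 → $t6=315%6=3
neg $t7 → $t7=-(36)=-36
sub $t5, $t2, $t2 → $t5=315-315=0
lw $t7, (40) → $t7=M[40]=40
lw $t5, (40) → $t5=M[40]=40
sw $t2, (4) → M[4]=315
halt.

315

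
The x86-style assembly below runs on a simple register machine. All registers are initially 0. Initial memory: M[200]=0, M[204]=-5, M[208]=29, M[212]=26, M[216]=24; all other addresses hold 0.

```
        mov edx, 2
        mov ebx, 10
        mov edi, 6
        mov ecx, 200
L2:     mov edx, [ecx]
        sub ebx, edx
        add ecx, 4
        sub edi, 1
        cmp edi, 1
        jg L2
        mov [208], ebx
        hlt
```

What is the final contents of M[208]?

mov edx, 2 → edx=2
mov ebx, 10 → ebx=10
mov edi, 6 → edi=6
mov ecx, 200 → ecx=200
mov edx, [ecx] → edx=M[200]=0
sub ebx, edx → ebx=10-0=10
add ecx, 4 → ecx=200+4=204
sub edi, 1 → edi=6-1=5
cmp edi, 1  (cmp 5,1)
jg L2: taken
mov edx, [ecx] → edx=M[204]=-5
sub ebx, edx → ebx=10-(-5)=15
add ecx, 4 → ecx=204+4=208
sub edi, 1 → edi=5-1=4
cmp edi, 1  (cmp 4,1)
jg L2: taken
mov edx, [ecx] → edx=M[208]=29
sub ebx, edx → ebx=15-29=-14
add ecx, 4 → ecx=208+4=212
sub edi, 1 → edi=4-1=3
cmp edi, 1  (cmp 3,1)
jg L2: taken
mov edx, [ecx] → edx=M[212]=26
sub ebx, edx → ebx=(-14)-26=-40
add ecx, 4 → ecx=212+4=216
sub edi, 1 → edi=3-1=2
cmp edi, 1  (cmp 2,1)
jg L2: taken
mov edx, [ecx] → edx=M[216]=24
sub ebx, edx → ebx=(-40)-24=-64
add ecx, 4 → ecx=216+4=220
sub edi, 1 → edi=2-1=1
cmp edi, 1  (cmp 1,1)
jg L2: not taken
mov [208], ebx → M[208]=-64
halt.

-64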